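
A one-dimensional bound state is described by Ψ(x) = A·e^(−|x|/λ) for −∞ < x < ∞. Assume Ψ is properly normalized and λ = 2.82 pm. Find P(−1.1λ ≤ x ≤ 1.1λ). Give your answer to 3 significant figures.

|Ψ|² is the probability density, so P = ∫_{−1.1λ}^{1.1λ} |Ψ|² dx.
The normalization integral ∫|Ψ|²dx over the whole domain equals λ·A², and A² cancels in the ratio.
Both integrals are even about x = 0, so only the x ≥ 0 halves are needed (the factors of 2 cancel). Let u = x/λ; then A² and the length scale cancel, so P = ∫_{0}^{1.1} e^(-2·u) du ÷ ∫_{0}^{∞} e^(-2·u) du.
Using ∫ e^(-2·u) du = -e^(-2·u)/2, the numerator is 1/2 - e^(-11/5)/2 and the denominator is 1/2.
This works out to P = 0.8892.

P ≈ 0.889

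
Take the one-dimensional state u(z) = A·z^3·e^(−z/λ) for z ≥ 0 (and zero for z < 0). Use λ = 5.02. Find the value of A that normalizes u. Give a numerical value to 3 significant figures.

We need A² ∫|f|² dz = 1, taking the integral from 0 to ∞.
Carrying out the integral gives A² · 45·λ^7/8.
Plugging in λ = 5.02 yields A = 0.001488.

A ≈ 0.00149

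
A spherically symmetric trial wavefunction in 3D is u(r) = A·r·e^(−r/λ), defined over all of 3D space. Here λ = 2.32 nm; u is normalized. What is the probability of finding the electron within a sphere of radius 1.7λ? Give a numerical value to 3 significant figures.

P ≈ 0.256

P = ∫ |u|² 4πr² dr over r ≤ 1.7λ.
The full normalization integral is A²·[3·π·λ^5] = 1, fixing A².
Substituting t = r/λ, A², 4π and the length scale all cancel in the ratio: P = ∫_{0}^{1.7} t^4·e^(-2·t) dt / ∫_{0}^{∞} t^4·e^(-2·t) dt.
Using ∫ t^4·e^(-2·t) dt = -(t^4/2 + t^3 + 3·t^2/2 + 3·t/2 + 3/4)·e^(-2·t), the numerator is ≈ 0.19186 and the denominator is 3/4.
This evaluates to P = 0.2558.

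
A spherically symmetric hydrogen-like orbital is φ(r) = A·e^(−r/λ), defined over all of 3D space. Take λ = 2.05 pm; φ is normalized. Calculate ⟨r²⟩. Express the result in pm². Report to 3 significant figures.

⟨r²⟩ = ∫ r^2 |φ|² 4πr² dr over the full domain.
Evaluating both integrals, ⟨r²⟩ = 3·λ^2.
With λ = 2.05, ⟨r^2⟩ = 12.61.

⟨r^2⟩ ≈ 12.6 pm^2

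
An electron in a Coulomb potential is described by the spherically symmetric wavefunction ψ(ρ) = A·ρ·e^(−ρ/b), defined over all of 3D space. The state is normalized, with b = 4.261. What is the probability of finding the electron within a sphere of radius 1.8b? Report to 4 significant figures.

With dV = 4πρ²dρ, the probability is ∫|ψ|² dV over ρ ≤ 1.8b.
Normalization gives A² = 1/(3·π·b^5).
Let u = ρ/b; then A², 4π and the length scale all cancel, so P = ∫_{0}^{1.8} u^4·e^(-2·u) du ÷ ∫_{0}^{∞} u^4·e^(-2·u) du.
With ∫ u^4·e^(-2·u) du = -(u^4/2 + u^3 + 3·u^2/2 + 3·u/2 + 3/4)·e^(-2·u) + C, the region integral is ≈ 0.220171 and the full one is 3/4.
Taking the ratio yields P = 0.29356.

P ≈ 0.2936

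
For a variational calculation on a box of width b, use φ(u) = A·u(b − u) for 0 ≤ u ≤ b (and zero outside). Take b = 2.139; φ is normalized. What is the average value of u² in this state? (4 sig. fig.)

⟨u^2⟩ ≈ 1.307

⟨u²⟩ = ∫ u^2 |φ|² du over the full domain.
Evaluating both integrals, ⟨u²⟩ = 2·b^2/7.
Putting b = 2.139 gives 1.3072.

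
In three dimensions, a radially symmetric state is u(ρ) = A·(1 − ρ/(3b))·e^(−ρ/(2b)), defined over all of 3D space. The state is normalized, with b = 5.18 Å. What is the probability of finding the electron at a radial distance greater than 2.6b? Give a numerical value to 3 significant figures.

P ≈ 0.649

P = ∫ |u|² 4πρ² dρ over ρ > 2.6b.
A² is fixed by ∫₀^∞ 4πρ²|u|² dρ = 1, i.e. A² = (8·π·b^3/3)^(−1).
Let t = ρ/b; then A², 4π and the length scale all cancel, so P = ∫_{2.6}^{∞} t^2·(1 - t/3)^2·e^(-t) dt ÷ ∫_{0}^{∞} t^2·(1 - t/3)^2·e^(-t) dt.
With ∫ t^2·(1 - t/3)^2·e^(-t) dt = (-t^4 + 2·t^3 - 3·t^2 - 6·t - 6)·e^(-t)/9 + C, the region integral is ≈ 0.43265 and the full one is 2/3.
The region integral divided by the full integral gives P = 0.6490.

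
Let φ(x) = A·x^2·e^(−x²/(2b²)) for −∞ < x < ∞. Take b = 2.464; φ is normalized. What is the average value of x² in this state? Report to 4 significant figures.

⟨x^2⟩ ≈ 15.18

⟨x²⟩ = ∫ x^2 |φ|² dx over the full domain.
With ∫_{−∞}^{∞} x^(2m) e^(−αx²) dx = (2m−1)!!·√π / (2^m α^(m+1/2)), since the A² factors cancel between numerator and denominator, ⟨x²⟩ = 5·b^2/2.
Putting b = 2.464 gives 15.178.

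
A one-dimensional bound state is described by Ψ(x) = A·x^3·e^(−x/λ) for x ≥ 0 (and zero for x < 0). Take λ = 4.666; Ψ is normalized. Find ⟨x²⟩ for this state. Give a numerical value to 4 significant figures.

By definition ⟨x²⟩ = ∫ x^2 |Ψ(x)|² dx.
Evaluating both integrals, ⟨x²⟩ = 14·λ^2.
Putting λ = 4.666 gives 304.80.

⟨x^2⟩ ≈ 304.8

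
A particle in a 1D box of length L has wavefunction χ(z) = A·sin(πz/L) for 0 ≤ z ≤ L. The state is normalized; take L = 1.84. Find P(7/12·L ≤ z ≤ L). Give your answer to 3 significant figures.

P ≈ 0.337

|χ|² is the probability density, so P = ∫_{7/12·L}^{L} |χ|² dz.
The normalization integral ∫|χ|²dz over the whole domain equals L/2·A², and A² cancels in the ratio.
Let u = z/L; then A² and the length scale cancel, so P = ∫_{7/12}^{1} sin(π·u)^2 du ÷ ∫_{0}^{1} sin(π·u)^2 du.
With ∫ sin(π·u)^2 du = u/2 - sin(2·π·u)/(4·π) + C, the region integral is 5/24 - 1/(8·π) and the full one is 1/2.
This works out to P = (-3 + 5·π)/(12·π).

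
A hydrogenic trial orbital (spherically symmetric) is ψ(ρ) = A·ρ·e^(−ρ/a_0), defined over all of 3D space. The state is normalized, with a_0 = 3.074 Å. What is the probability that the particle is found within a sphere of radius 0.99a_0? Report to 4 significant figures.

P ≈ 0.05087

P = ∫ |ψ|² 4πρ² dρ over ρ ≤ 0.99a_0.
Normalization gives A² = 1/(3·π·a_0^5).
Substituting u = ρ/a_0, A², 4π and the length scale all cancel in the ratio: P = ∫_{0}^{0.99} u^4·e^(-2·u) du / ∫_{0}^{∞} u^4·e^(-2·u) du.
With ∫ u^4·e^(-2·u) du = -(u^4/2 + u^3 + 3·u^2/2 + 3·u/2 + 3/4)·e^(-2·u) + C, the region integral is ≈ 0.0381499 and the full one is 3/4.
The region integral divided by the full integral gives P = 0.050867.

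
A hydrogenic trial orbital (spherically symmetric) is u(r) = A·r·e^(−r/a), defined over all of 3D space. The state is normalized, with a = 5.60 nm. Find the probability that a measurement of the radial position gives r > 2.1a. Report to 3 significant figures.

P = ∫ |u|² 4πr² dr over r > 2.1a.
Normalization gives A² = 1/(3·π·a^5).
In terms of t = r/a (A², 4π and the length scale all cancel between numerator and denominator), P = [∫_{2.1}^{∞} t^4·e^(-2·t) dt] / [∫_{0}^{∞} t^4·e^(-2·t) dt].
With ∫ t^4·e^(-2·t) dt = -(t^4/2 + t^3 + 3·t^2/2 + 3·t/2 + 3/4)·e^(-2·t) + C, the region integral is ≈ 0.44237 and the full one is 3/4.
This evaluates to P = 0.5898.

P ≈ 0.590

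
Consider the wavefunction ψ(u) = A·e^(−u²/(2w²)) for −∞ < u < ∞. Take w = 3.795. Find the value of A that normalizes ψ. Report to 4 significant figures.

A ≈ 0.3856

The normalization condition is ∫|ψ|² du = 1 from −∞ to ∞.
Carrying out the integral gives A² · √(π)·w.
With w = 3.795: A² = 0.14867 and A = 0.38557.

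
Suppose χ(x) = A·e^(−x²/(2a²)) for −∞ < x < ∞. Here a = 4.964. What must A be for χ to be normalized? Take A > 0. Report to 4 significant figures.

The normalization condition is ∫|χ|² dx = 1 from −∞ to ∞.
With ∫_{−∞}^{∞} x^(2m) e^(−αx²) dx = (2m−1)!!·√π / (2^m α^(m+1/2)), with χ = A·e^(−x²/(2a²)), the integral evaluates to A²·[√(π)·a].
Plugging in a = 4.964 yields A = 0.33713.

A ≈ 0.3371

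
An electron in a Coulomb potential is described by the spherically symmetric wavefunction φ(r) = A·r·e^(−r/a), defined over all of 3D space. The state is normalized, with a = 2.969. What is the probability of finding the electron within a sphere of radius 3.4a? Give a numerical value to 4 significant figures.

With dV = 4πr²dr, the probability is ∫|φ|² dV over r ≤ 3.4a.
The full normalization integral is A²·[3·π·a^5] = 1, fixing A².
Let u = r/a; then A², 4π and the length scale all cancel, so P = ∫_{0}^{3.4} u^4·e^(-2·u) du ÷ ∫_{0}^{∞} u^4·e^(-2·u) du.
Using ∫ u^4·e^(-2·u) du = -(u^4/2 + u^3 + 3·u^2/2 + 3·u/2 + 3/4)·e^(-2·u), the numerator is ≈ 0.605977 and the denominator is 3/4.
This evaluates to P = 0.80797.

P ≈ 0.8080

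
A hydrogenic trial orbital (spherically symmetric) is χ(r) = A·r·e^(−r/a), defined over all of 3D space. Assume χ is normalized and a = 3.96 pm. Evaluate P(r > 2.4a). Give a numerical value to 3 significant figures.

P ≈ 0.476

With dV = 4πr²dr, the probability is ∫|χ|² dV over r > 2.4a.
A² is fixed by ∫₀^∞ 4πr²|χ|² dr = 1, i.e. A² = (3·π·a^5)^(−1).
Let u = r/a; then A², 4π and the length scale all cancel, so P = ∫_{2.4}^{∞} u^4·e^(-2·u) du ÷ ∫_{0}^{∞} u^4·e^(-2·u) du.
With ∫ u^4·e^(-2·u) du = -(u^4/2 + u^3 + 3·u^2/2 + 3·u/2 + 3/4)·e^(-2·u) + C, the region integral is ≈ 0.35719 and the full one is 3/4.
Taking the ratio yields P = 0.4763.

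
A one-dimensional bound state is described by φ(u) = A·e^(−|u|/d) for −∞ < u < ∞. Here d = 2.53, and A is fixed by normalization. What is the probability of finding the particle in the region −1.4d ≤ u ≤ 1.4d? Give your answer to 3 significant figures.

P ≈ 0.939

The probability is P = ∫ |φ|² du over [−1.4d, 1.4d].
The normalization integral ∫|φ|²du over the whole domain equals d·A², and A² cancels in the ratio.
By symmetry take twice the u ≥ 0 contribution in numerator and denominator; the 2's cancel. Let t = u/d; then A² and the length scale cancel, so P = ∫_{0}^{1.4} e^(-2·t) dt ÷ ∫_{0}^{∞} e^(-2·t) dt.
An antiderivative of e^(-2·t) is -e^(-2·t)/2; evaluating from 0 to 1.4 gives 1/2 - e^(-14/5)/2, while the full integral is 1/2.
The result is P = 0.9392.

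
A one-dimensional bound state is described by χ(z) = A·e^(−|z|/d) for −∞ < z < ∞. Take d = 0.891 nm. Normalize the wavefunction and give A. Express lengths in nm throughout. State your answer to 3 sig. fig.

Normalization requires ∫|χ|² dz = 1, integrated from −∞ to ∞.
The integral (without the A² prefactor) comes out to d.
Hence A² = 1/[d].
With d = 0.891: A² = 1.122 and A = 1.059.

A ≈ 1.06 nm^(-1/2)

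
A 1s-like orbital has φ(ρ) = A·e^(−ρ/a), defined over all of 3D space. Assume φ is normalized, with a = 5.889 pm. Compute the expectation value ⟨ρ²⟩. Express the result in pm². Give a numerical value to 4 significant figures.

⟨ρ^2⟩ ≈ 104.0 pm^2

⟨ρ²⟩ = ∫ ρ^2 |φ|² 4πρ² dρ over the full domain.
Recall ∫₀^∞ ρ^m e^(−ρ/β) dρ = m!·β^(m+1), the ratio of the moment integral to the normalization integral gives ⟨ρ²⟩ = 3·a^2.
Putting a = 5.889 gives 104.04.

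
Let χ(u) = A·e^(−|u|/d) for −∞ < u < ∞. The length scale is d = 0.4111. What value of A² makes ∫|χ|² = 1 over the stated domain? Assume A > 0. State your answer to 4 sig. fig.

Require ∫ |χ|² du = 1 over the whole domain.
Recall ∫₀^∞ u^m e^(−u/β) du = m!·β^(m+1), ∫|χ|² du = A²·(d).
Hence A² = 1/[d].
Substituting d = 0.4111 gives A² = 2.4325, so A = 1.5596.

A^2 ≈ 2.432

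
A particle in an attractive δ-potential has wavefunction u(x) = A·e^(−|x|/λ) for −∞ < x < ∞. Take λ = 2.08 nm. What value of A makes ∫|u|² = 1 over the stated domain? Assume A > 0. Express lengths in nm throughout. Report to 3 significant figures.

A ≈ 0.693 nm^(-1/2)

We need A² ∫|f|² dx = 1, taking the integral from −∞ to ∞.
With u = A·e^(−|x|/λ), the integral evaluates to A²·[λ].
So A² = (λ)^(−1).
Plugging in λ = 2.08 yields A = 0.6934.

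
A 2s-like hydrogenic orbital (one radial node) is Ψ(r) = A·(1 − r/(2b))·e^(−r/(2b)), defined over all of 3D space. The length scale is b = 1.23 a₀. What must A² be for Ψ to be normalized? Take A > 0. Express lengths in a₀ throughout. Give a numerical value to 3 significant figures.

A^2 ≈ 0.0214 a₀^(-3)

Require ∫ |Ψ|² 4πr² dr = 1 over the whole domain.
The angular integral contributes 4π, leaving ∫₀^∞ r²|Ψ|² dr.
Using ∫₀^∞ rⁿ e^(−αr) dr = n!/αⁿ⁺¹, the integral (without the A² prefactor) comes out to 8·π·b^3.
Setting this equal to 1 gives A² = 1/(8·π·b^3).
Plugging in b = 1.23 yields A = 0.1462.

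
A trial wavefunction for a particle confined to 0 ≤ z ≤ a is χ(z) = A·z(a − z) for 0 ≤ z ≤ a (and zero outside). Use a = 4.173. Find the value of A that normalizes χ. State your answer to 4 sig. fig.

A ≈ 0.1540

Require ∫ |χ|² dz = 1 over the whole domain.
Expanding the polynomial and integrating term by term, ∫|χ|² dz = A²·(a^5/30).
Setting this equal to 1 gives A² = 1/(a^5/30).
Substituting a = 4.173 gives A² = 0.023707, so A = 0.15397.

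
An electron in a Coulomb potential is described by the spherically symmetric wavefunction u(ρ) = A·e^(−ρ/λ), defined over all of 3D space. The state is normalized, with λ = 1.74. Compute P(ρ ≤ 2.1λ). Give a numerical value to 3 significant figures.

P ≈ 0.790

P = ∫ |u|² 4πρ² dρ over ρ ≤ 2.1λ.
Normalization gives A² = 1/(π·λ^3).
In terms of t = ρ/λ (A², 4π and the length scale all cancel between numerator and denominator), P = [∫_{0}^{2.1} t^2·e^(-2·t) dt] / [∫_{0}^{∞} t^2·e^(-2·t) dt].
With ∫ t^2·e^(-2·t) dt = -(2·t^2 + 2·t + 1)·e^(-2·t)/4 + C, the region integral is 1/4 - 701·e^(-21/5)/200 and the full one is 1/4.
The region integral divided by the full integral gives P = 0.7898.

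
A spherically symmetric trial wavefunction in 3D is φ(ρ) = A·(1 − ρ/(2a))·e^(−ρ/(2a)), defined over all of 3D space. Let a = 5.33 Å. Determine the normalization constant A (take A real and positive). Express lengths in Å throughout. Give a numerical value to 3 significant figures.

We need A² ∫|f|² 4πρ² dρ = 1, taking the integral from 0 to ∞.
(Spherical symmetry: dV = 4πρ² dρ.)
Recall ∫₀^∞ ρ^m e^(−ρ/β) dρ = m!·β^(m+1), the integral (without the A² prefactor) comes out to 8·π·a^3.
So A² = (8·π·a^3)^(−1).
Plugging in a = 5.33 yields A = 0.01621.

A ≈ 0.0162 Å^(-3/2)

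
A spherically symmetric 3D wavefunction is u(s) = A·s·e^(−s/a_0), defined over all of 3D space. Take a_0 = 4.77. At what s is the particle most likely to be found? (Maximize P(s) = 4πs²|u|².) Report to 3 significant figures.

s ≈ 9.54

The maximum of P(s) = 4πs²|u|² occurs where its derivative vanishes.
This gives s = 2·a_0.
With a_0 = 4.77, the most probable radial distance is 9.540.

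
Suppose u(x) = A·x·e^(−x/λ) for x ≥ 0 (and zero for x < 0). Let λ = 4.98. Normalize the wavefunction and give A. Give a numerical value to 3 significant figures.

A ≈ 0.180

Require ∫ |u|² dx = 1 over the whole domain.
Recall ∫₀^∞ x^m e^(−x/β) dx = m!·β^(m+1), the integral (without the A² prefactor) comes out to λ^3/4.
Hence A² = 1/[λ^3/4].
Plugging in λ = 4.98 yields A = 0.1800.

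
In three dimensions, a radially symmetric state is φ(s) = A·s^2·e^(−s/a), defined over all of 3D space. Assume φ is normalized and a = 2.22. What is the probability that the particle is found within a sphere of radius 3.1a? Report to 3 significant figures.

P ≈ 0.426

P = ∫ |φ|² 4πs² ds over s ≤ 3.1a.
The full normalization integral is A²·[45·π·a^7/2] = 1, fixing A².
In terms of u = s/a (A², 4π and the length scale all cancel between numerator and denominator), P = [∫_{0}^{3.1} u^6·e^(-2·u) du] / [∫_{0}^{∞} u^6·e^(-2·u) du].
An antiderivative of u^6·e^(-2·u) is -(4·u^6 + 12·u^5 + 30·u^4 + 60·u^3 + 90·u^2 + 90·u + 45)·e^(-2·u)/8; evaluating from 0 to 3.1 gives ≈ 2.3951, while the full integral is 45/8.
This evaluates to P = 0.4258.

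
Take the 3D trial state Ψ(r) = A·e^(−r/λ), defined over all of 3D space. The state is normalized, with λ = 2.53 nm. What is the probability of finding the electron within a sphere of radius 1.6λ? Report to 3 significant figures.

With dV = 4πr²dr, the probability is ∫|Ψ|² dV over r ≤ 1.6λ.
A² is fixed by ∫₀^∞ 4πr²|Ψ|² dr = 1, i.e. A² = (π·λ^3)^(−1).
Substituting u = r/λ, A², 4π and the length scale all cancel in the ratio: P = ∫_{0}^{1.6} u^2·e^(-2·u) du / ∫_{0}^{∞} u^2·e^(-2·u) du.
Using ∫ u^2·e^(-2·u) du = -(2·u^2 + 2·u + 1)·e^(-2·u)/4, the numerator is 1/4 - 233·e^(-16/5)/100 and the denominator is 1/4.
Taking the ratio yields P = 0.6201.

P ≈ 0.620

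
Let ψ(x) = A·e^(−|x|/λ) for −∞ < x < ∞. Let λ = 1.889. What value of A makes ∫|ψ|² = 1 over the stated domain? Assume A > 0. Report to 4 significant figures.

A ≈ 0.7276

Normalization requires ∫|ψ|² dx = 1, integrated from −∞ to ∞.
With ψ = A·e^(−|x|/λ), the integral evaluates to A²·[λ].
So A² = (λ)^(−1).
Substituting λ = 1.889 gives A² = 0.52938, so A = 0.72759.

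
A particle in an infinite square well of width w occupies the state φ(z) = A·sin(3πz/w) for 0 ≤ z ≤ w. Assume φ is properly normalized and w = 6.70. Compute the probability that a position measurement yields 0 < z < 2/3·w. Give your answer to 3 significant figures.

|φ|² is the probability density, so P = ∫_{0}^{2/3·w} |φ|² dz.
The normalization integral ∫|φ|²dz over the whole domain equals w/2·A², and A² cancels in the ratio.
Let u = z/w; then A² and the length scale cancel, so P = ∫_{0}^{2/3} sin(3·π·u)^2 du ÷ ∫_{0}^{1} sin(3·π·u)^2 du.
An antiderivative of sin(3·π·u)^2 is u/2 - sin(6·π·u)/(12·π); evaluating from 0 to 2/3 gives 1/3, while the full integral is 1/2.
This works out to P = 2/3.

P ≈ 0.667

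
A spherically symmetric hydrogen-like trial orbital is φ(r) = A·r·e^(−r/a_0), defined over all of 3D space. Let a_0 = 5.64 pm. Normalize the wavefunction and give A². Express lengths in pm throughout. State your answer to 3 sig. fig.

Normalization requires ∫|φ|² 4πr² dr = 1, integrated from 0 to ∞.
In 3D with spherical symmetry the volume element is 4πr² dr.
With ∫₀^∞ r^4 e^(−αr) dr = 4!/α^5, the integral (without the A² prefactor) comes out to 3·π·a_0^5.
Substituting a_0 = 5.64 gives A² = 0.00001859, so A = 0.004312.

A^2 ≈ 0.0000186 pm^(-5)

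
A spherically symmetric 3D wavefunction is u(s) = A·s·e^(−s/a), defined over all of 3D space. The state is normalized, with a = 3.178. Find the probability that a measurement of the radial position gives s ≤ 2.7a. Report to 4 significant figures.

P ≈ 0.6267

Integrate the radial probability density 4πs²|u|² over s ≤ 2.7a.
The full normalization integral is A²·[3·π·a^5] = 1, fixing A².
Let t = s/a; then A², 4π and the length scale all cancel, so P = ∫_{0}^{2.7} t^4·e^(-2·t) dt ÷ ∫_{0}^{∞} t^4·e^(-2·t) dt.
Using ∫ t^4·e^(-2·t) dt = -(t^4/2 + t^3 + 3·t^2/2 + 3·t/2 + 3/4)·e^(-2·t), the numerator is ≈ 0.470017 and the denominator is 3/4.
Taking the ratio yields P = 0.62669.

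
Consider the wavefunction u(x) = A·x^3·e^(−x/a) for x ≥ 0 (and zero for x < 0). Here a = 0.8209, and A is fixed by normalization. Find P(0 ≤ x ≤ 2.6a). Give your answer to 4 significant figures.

P ≈ 0.2676

The probability is P = ∫ |u|² dx over [0, 2.6a].
With A² fixed by ∫|u|² = 1, i.e. A² = (45·a^7/8)^(−1), substitute and integrate.
Substituting t = x/a, A² and the length scale cancel in the ratio: P = ∫_{0}^{2.6} t^6·e^(-2·t) dt / ∫_{0}^{∞} t^6·e^(-2·t) dt.
With ∫ t^6·e^(-2·t) dt = -(4·t^6 + 12·t^5 + 30·t^4 + 60·t^3 + 90·t^2 + 90·t + 45)·e^(-2·t)/8 + C, the region integral is ≈ 1.50529 and the full one is 45/8.
The result is P = 0.26761.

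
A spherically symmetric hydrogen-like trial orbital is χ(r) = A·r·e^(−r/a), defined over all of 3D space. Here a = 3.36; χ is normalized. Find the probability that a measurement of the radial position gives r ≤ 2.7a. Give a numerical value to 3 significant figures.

P ≈ 0.627

P = ∫ |χ|² 4πr² dr over r ≤ 2.7a.
A² is fixed by ∫₀^∞ 4πr²|χ|² dr = 1, i.e. A² = (3·π·a^5)^(−1).
In terms of u = r/a (A², 4π and the length scale all cancel between numerator and denominator), P = [∫_{0}^{2.7} u^4·e^(-2·u) du] / [∫_{0}^{∞} u^4·e^(-2·u) du].
With ∫ u^4·e^(-2·u) du = -(u^4/2 + u^3 + 3·u^2/2 + 3·u/2 + 3/4)·e^(-2·u) + C, the region integral is ≈ 0.47002 and the full one is 3/4.
The region integral divided by the full integral gives P = 0.6267.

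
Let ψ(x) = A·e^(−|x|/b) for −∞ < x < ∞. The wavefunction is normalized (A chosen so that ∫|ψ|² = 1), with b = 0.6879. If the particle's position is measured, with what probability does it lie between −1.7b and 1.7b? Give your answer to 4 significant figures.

P = ∫_{−1.7b}^{1.7b} |ψ(x)|² dx.
With A² fixed by ∫|ψ|² = 1, i.e. A² = (b)^(−1), substitute and integrate.
Both integrals are even about x = 0, so only the x ≥ 0 halves are needed (the factors of 2 cancel). Let u = x/b; then A² and the length scale cancel, so P = ∫_{0}^{1.7} e^(-2·u) du ÷ ∫_{0}^{∞} e^(-2·u) du.
With ∫ e^(-2·u) du = -e^(-2·u)/2 + C, the region integral is 1/2 - e^(-17/5)/2 and the full one is 1/2.
The result is P = 0.96663.

P ≈ 0.9666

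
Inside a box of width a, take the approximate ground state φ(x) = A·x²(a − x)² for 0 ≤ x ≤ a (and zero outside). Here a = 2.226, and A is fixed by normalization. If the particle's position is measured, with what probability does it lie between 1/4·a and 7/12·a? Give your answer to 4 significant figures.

|φ|² is the probability density, so P = ∫_{1/4·a}^{7/12·a} |φ|² dx.
The normalization integral ∫|φ|²dx over the whole domain equals a^9/630·A², and A² cancels in the ratio.
Let u = x/a; then A² and the length scale cancel, so P = ∫_{1/4}^{7/12} u^4·(1 - u)^4 du ÷ ∫_{0}^{1} u^4·(1 - u)^4 du.
Using ∫ u^4·(1 - u)^4 du = u^5·(70·u^4 - 315·u^3 + 540·u^2 - 420·u + 126)/630, the numerator is ≈ 0.00102975 and the denominator is 1/630.
Evaluating gives P = 0.64874.

P ≈ 0.6487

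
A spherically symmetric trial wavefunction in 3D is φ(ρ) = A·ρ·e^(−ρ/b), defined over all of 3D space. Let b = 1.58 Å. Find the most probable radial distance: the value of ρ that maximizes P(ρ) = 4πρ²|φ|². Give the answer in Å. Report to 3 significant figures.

ρ ≈ 3.16 Å

The maximum of P(ρ) = 4πρ²|φ|² occurs where its derivative vanishes.
This gives ρ = 2·b.
With b = 1.58, the most probable radial distance is 3.160 Å.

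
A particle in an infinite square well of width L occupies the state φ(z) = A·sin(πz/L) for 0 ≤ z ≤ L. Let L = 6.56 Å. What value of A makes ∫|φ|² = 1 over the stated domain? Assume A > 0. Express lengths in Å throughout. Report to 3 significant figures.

Normalization requires ∫|φ|² dz = 1, integrated from 0 to L.
Using sin²θ = (1 − cos 2θ)/2, the integral (without the A² prefactor) comes out to L/2.
Substituting L = 6.56 gives A² = 0.3049, so A = 0.5522.

A ≈ 0.552 Å^(-1/2)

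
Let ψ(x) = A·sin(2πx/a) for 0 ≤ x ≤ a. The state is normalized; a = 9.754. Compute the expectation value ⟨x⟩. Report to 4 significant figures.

By definition ⟨x⟩ = ∫ x |ψ(x)|² dx.
Using sin²θ = (1 − cos 2θ)/2, the ratio of the moment integral to the normalization integral gives ⟨x⟩ = a/2.
With a = 9.754, ⟨x⟩ = 4.8770.

⟨x⟩ ≈ 4.877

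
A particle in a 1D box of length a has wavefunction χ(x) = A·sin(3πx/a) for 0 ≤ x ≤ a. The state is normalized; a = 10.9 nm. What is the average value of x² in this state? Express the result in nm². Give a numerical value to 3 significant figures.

⟨x^2⟩ ≈ 38.9 nm^2

The expectation value is the |χ|²-weighted average of x^2: ∫ x^2|χ|² dx.
With ∫₀^a sin²(nπx/a) dx = a/2, evaluating both integrals, ⟨x²⟩ = -a^2/(18·π^2) + a^2/3.
With a = 10.9, ⟨x^2⟩ = 38.93.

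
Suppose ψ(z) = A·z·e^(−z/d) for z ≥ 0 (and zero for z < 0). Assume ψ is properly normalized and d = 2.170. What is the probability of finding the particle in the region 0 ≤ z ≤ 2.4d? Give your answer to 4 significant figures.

|ψ|² is the probability density, so P = ∫_{0}^{2.4d} |ψ|² dz.
Since A² = 1/(d^3/4), this is the region integral divided by the full normalization integral.
Substituting u = z/d, A² and the length scale cancel in the ratio: P = ∫_{0}^{2.4} u^2·e^(-2·u) du / ∫_{0}^{∞} u^2·e^(-2·u) du.
Using ∫ u^2·e^(-2·u) du = -(2·u^2 + 2·u + 1)·e^(-2·u)/4, the numerator is 1/4 - 433·e^(-24/5)/100 and the denominator is 1/4.
The result is P = 0.85746.

P ≈ 0.8575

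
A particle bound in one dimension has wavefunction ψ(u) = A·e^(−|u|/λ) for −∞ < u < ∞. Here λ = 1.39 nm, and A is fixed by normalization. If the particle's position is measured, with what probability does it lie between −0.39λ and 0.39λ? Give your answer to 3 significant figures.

P ≈ 0.542

|ψ|² is the probability density, so P = ∫_{−0.39λ}^{0.39λ} |ψ|² du.
The normalization integral ∫|ψ|²du over the whole domain equals λ·A², and A² cancels in the ratio.
Both integrals are even about u = 0, so only the u ≥ 0 halves are needed (the factors of 2 cancel). In terms of t = u/λ (A² and the length scale cancel between numerator and denominator), P = [∫_{0}^{0.39} e^(-2·t) dt] / [∫_{0}^{∞} e^(-2·t) dt].
Using ∫ e^(-2·t) dt = -e^(-2·t)/2, the numerator is 1/2 - e^(-39/50)/2 and the denominator is 1/2.
Evaluating gives P = 0.5416.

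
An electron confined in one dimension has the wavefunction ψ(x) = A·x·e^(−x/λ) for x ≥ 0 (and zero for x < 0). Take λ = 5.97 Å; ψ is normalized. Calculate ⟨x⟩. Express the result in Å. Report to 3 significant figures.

⟨x⟩ ≈ 8.96 Å

⟨x⟩ = ∫ x |ψ|² dx over the full domain.
With ∫₀^∞ x^3 e^(−αx) dx = 3!/α^4, evaluating both integrals, ⟨x⟩ = 3·λ/2.
Putting λ = 5.97 gives 8.955.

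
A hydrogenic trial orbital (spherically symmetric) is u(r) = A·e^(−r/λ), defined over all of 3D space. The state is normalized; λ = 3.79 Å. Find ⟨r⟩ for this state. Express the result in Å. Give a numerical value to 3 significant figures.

⟨r⟩ = ∫ r |u|² 4πr² dr over the full domain.
Using ∫₀^∞ rⁿ e^(−αr) dr = n!/αⁿ⁺¹, evaluating both integrals, ⟨r⟩ = 3·λ/2.
Putting λ = 3.79 gives 5.685.

⟨r⟩ ≈ 5.69 Å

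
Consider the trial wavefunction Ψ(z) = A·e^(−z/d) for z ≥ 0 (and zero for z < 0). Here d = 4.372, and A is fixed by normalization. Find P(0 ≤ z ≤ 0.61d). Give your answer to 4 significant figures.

P ≈ 0.7048

The probability is P = ∫ |Ψ|² dz over [0, 0.61d].
With A² fixed by ∫|Ψ|² = 1, i.e. A² = (d/2)^(−1), substitute and integrate.
In terms of u = z/d (A² and the length scale cancel between numerator and denominator), P = [∫_{0}^{0.61} e^(-2·u) du] / [∫_{0}^{∞} e^(-2·u) du].
An antiderivative of e^(-2·u) is -e^(-2·u)/2; evaluating from 0 to 0.61 gives 1/2 - e^(-61/50)/2, while the full integral is 1/2.
This works out to P = 0.70477.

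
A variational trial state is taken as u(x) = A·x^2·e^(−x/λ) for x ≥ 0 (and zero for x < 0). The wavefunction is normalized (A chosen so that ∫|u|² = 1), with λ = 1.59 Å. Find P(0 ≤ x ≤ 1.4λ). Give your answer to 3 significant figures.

P = ∫_{0}^{1.4λ} |u(x)|² dx.
The normalization integral ∫|u|²dx over the whole domain equals 3·λ^5/4·A², and A² cancels in the ratio.
Let t = x/λ; then A² and the length scale cancel, so P = ∫_{0}^{1.4} t^4·e^(-2·t) dt ÷ ∫_{0}^{∞} t^4·e^(-2·t) dt.
Using ∫ t^4·e^(-2·t) dt = -(t^4/2 + t^3 + 3·t^2/2 + 3·t/2 + 3/4)·e^(-2·t), the numerator is ≈ 0.11424 and the denominator is 3/4.
This works out to P = 0.1523.

P ≈ 0.152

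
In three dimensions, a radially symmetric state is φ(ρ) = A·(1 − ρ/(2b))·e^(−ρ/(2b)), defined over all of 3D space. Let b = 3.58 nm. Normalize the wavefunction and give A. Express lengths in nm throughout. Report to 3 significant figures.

Require ∫ |φ|² 4πρ² dρ = 1 over the whole domain.
In 3D with spherical symmetry the volume element is 4πρ² dρ.
With ∫₀^∞ ρ^4 e^(−αρ) dρ = 4!/α^5, carrying out the integral gives A² · 8·π·b^3.
Plugging in b = 3.58 yields A = 0.02945.

A ≈ 0.0294 nm^(-3/2)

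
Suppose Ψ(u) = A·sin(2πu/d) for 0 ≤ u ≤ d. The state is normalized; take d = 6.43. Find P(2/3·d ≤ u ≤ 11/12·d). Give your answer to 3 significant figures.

P ≈ 0.388

P = ∫_{2/3·d}^{11/12·d} |Ψ(u)|² du.
Since A² = 1/(d/2), this is the region integral divided by the full normalization integral.
Let t = u/d; then A² and the length scale cancel, so P = ∫_{2/3}^{11/12} sin(2·π·t)^2 dt ÷ ∫_{0}^{1} sin(2·π·t)^2 dt.
With ∫ sin(2·π·t)^2 dt = t/2 - sin(4·π·t)/(8·π) + C, the region integral is √(3)/(8·π) + 1/8 and the full one is 1/2.
This works out to P = (√(3) + π)/(4·π).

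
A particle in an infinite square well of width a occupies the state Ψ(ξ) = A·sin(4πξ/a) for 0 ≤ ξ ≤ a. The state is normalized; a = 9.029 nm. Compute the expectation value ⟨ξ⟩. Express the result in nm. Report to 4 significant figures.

⟨ξ⟩ = ∫ ξ |Ψ|² dξ over the full domain.
Using sin²θ = (1 − cos 2θ)/2, since the A² factors cancel between numerator and denominator, ⟨ξ⟩ = a/2.
With a = 9.029, ⟨ξ⟩ = 4.5145.

⟨ξ⟩ ≈ 4.515 nm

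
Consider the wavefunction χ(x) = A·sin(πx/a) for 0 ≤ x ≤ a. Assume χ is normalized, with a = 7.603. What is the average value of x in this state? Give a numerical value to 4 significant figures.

⟨x⟩ = ∫ x |χ|² dx over the full domain.
Using sin²θ = (1 − cos 2θ)/2, the ratio of the moment integral to the normalization integral gives ⟨x⟩ = a/2.
With a = 7.603, ⟨x⟩ = 3.8015.

⟨x⟩ ≈ 3.802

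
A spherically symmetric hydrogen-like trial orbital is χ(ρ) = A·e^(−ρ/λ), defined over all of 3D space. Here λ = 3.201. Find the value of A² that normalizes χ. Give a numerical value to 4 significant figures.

A^2 ≈ 0.009705

The normalization condition is ∫|χ|² 4πρ² dρ = 1 from 0 to ∞.
The angular integral contributes 4π, leaving ∫₀^∞ ρ²|χ|² dρ.
Using ∫₀^∞ ρⁿ e^(−αρ) dρ = n!/αⁿ⁺¹, with χ = A·e^(−ρ/λ), the integral evaluates to A²·[π·λ^3].
So A² = (π·λ^3)^(−1).
With λ = 3.201: A² = 0.0097049 and A = 0.098514.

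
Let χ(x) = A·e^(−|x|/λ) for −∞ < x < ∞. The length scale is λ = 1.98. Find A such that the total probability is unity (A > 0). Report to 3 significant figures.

Require ∫ |χ|² dx = 1 over the whole domain.
Using ∫₀^∞ xⁿ e^(−αx) dx = n!/αⁿ⁺¹, ∫|χ|² dx = A²·(λ).
Hence A² = 1/[λ].
Substituting λ = 1.98 gives A² = 0.5051, so A = 0.7107.

A ≈ 0.711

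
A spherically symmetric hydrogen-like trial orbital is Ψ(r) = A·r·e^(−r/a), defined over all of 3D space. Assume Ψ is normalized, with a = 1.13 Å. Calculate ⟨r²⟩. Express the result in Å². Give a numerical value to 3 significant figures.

⟨r^2⟩ ≈ 9.58 Å^2

By definition ⟨r²⟩ = ∫ r^2 |Ψ(r)|² 4πr² dr.
Since the A² factors cancel between numerator and denominator, ⟨r²⟩ = 15·a^2/2.
With a = 1.13, ⟨r^2⟩ = 9.577.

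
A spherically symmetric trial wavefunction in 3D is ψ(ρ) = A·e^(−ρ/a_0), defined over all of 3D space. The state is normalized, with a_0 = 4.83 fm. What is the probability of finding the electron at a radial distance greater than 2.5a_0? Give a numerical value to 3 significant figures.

P = ∫ |ψ|² 4πρ² dρ over ρ > 2.5a_0.
The full normalization integral is A²·[π·a_0^3] = 1, fixing A².
Let u = ρ/a_0; then A², 4π and the length scale all cancel, so P = ∫_{2.5}^{∞} u^2·e^(-2·u) du ÷ ∫_{0}^{∞} u^2·e^(-2·u) du.
An antiderivative of u^2·e^(-2·u) is -(2·u^2 + 2·u + 1)·e^(-2·u)/4; evaluating from 2.5 to ∞ gives 37·e^(-5)/8, while the full integral is 1/4.
Taking the ratio yields P = 0.1247.

P ≈ 0.125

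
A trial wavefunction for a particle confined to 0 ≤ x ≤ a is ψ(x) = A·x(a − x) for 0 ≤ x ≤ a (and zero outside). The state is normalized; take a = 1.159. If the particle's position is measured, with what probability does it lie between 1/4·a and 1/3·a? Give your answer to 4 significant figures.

P ≈ 0.1064

|ψ|² is the probability density, so P = ∫_{1/4·a}^{1/3·a} |ψ|² dx.
The normalization integral ∫|ψ|²dx over the whole domain equals a^5/30·A², and A² cancels in the ratio.
Let u = x/a; then A² and the length scale cancel, so P = ∫_{1/4}^{1/3} u^2·(1 - u)^2 du ÷ ∫_{0}^{1} u^2·(1 - u)^2 du.
An antiderivative of u^2·(1 - u)^2 is u^3·(6·u^2 - 15·u + 10)/30; evaluating from 1/4 to 1/3 gives ≈ 0.00354536, while the full integral is 1/30.
The result is P = 0.10636.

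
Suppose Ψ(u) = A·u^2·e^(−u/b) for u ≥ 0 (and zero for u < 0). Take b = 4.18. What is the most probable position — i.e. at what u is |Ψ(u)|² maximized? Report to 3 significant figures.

The maximum of |Ψ(u)|² occurs where its derivative vanishes.
Solving yields u = 2·b.
With b = 4.18, the most probable position is 8.360.

u ≈ 8.36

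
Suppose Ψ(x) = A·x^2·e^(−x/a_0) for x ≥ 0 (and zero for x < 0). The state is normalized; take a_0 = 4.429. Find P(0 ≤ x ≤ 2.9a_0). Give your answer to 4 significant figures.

P ≈ 0.6873

|Ψ|² is the probability density, so P = ∫_{0}^{2.9a_0} |Ψ|² dx.
Since A² = 1/(3·a_0^5/4), this is the region integral divided by the full normalization integral.
Let u = x/a_0; then A² and the length scale cancel, so P = ∫_{0}^{2.9} u^4·e^(-2·u) du ÷ ∫_{0}^{∞} u^4·e^(-2·u) du.
With ∫ u^4·e^(-2·u) du = -(u^4/2 + u^3 + 3·u^2/2 + 3·u/2 + 3/4)·e^(-2·u) + C, the region integral is ≈ 0.515461 and the full one is 3/4.
The result is P = 0.68728.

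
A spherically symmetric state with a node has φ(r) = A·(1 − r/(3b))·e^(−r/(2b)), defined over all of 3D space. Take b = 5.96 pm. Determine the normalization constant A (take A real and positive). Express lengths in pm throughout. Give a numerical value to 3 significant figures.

We need A² ∫|f|² 4πr² dr = 1, taking the integral from 0 to ∞.
Recall ∫₀^∞ r^m e^(−r/β) dr = m!·β^(m+1), carrying out the integral gives A² · 8·π·b^3/3.
Setting this equal to 1 gives A² = 1/(8·π·b^3/3).
Substituting b = 5.96 gives A² = 0.0005638, so A = 0.02374.

A ≈ 0.0237 pm^(-3/2)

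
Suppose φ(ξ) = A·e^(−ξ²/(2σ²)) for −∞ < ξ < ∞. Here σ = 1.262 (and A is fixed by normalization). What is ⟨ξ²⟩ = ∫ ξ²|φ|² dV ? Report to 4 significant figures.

⟨ξ^2⟩ ≈ 0.7963

⟨ξ²⟩ = ∫ ξ^2 |φ|² dξ over the full domain.
Using the Gaussian integral ∫_{−∞}^{∞} e^(−αξ²) dξ = √(π/α), since the A² factors cancel between numerator and denominator, ⟨ξ²⟩ = σ^2/2.
With σ = 1.262, ⟨ξ^2⟩ = 0.79632.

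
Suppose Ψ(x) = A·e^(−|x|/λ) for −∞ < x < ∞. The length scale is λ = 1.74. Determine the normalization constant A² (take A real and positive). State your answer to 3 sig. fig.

Normalization requires ∫|Ψ|² dx = 1, integrated from −∞ to ∞.
The integral (without the A² prefactor) comes out to λ.
So A² = (λ)^(−1).
Plugging in λ = 1.74 yields A = 0.7581.

A^2 ≈ 0.575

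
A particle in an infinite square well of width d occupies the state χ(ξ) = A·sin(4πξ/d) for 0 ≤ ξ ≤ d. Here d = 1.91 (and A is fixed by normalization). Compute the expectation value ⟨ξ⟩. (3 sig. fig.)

⟨ξ⟩ ≈ 0.955

By definition ⟨ξ⟩ = ∫ ξ |χ(ξ)|² dξ.
The ratio of the moment integral to the normalization integral gives ⟨ξ⟩ = d/2.
Putting d = 1.91 gives 0.9550.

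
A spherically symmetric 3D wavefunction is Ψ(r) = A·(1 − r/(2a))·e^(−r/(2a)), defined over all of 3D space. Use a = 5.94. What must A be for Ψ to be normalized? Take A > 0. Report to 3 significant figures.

A ≈ 0.0138

Require ∫ |Ψ|² 4πr² dr = 1 over the whole domain.
The angular integral contributes 4π, leaving ∫₀^∞ r²|Ψ|² dr.
Recall ∫₀^∞ r^m e^(−r/β) dr = m!·β^(m+1), the integral (without the A² prefactor) comes out to 8·π·a^3.
Hence A² = 1/[8·π·a^3].
Substituting a = 5.94 gives A² = 0.0001898, so A = 0.01378.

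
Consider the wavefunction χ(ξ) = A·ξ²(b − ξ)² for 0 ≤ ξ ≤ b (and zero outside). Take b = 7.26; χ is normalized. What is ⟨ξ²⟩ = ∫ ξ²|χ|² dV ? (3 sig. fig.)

⟨ξ²⟩ = ∫ ξ^2 |χ|² dξ over the full domain.
Evaluating both integrals, ⟨ξ²⟩ = 3·b^2/11.
With b = 7.26, ⟨ξ^2⟩ = 14.37.

⟨ξ^2⟩ ≈ 14.4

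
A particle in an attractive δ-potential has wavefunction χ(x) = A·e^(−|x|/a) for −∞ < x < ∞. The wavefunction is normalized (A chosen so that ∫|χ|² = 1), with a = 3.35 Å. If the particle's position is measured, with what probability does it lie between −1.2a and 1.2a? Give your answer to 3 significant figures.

The probability is P = ∫ |χ|² dx over [−1.2a, 1.2a].
Since A² = 1/(a), this is the region integral divided by the full normalization integral.
By symmetry take twice the x ≥ 0 contribution in numerator and denominator; the 2's cancel. Let u = x/a; then A² and the length scale cancel, so P = ∫_{0}^{1.2} e^(-2·u) du ÷ ∫_{0}^{∞} e^(-2·u) du.
An antiderivative of e^(-2·u) is -e^(-2·u)/2; evaluating from 0 to 1.2 gives 1/2 - e^(-12/5)/2, while the full integral is 1/2.
This works out to P = 0.9093.

P ≈ 0.909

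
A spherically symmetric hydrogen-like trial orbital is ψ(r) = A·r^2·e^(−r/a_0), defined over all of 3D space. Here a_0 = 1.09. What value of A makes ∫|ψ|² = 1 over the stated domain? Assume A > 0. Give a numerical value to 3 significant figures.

The normalization condition is ∫|ψ|² 4πr² dr = 1 from 0 to ∞.
With ∫₀^∞ r^6 e^(−αr) dr = 6!/α^7, with ψ = A·r^2·e^(−r/a_0), the integral evaluates to A²·[45·π·a_0^7/2].
Hence A² = 1/[45·π·a_0^7/2].
Substituting a_0 = 1.09 gives A² = 0.007739, so A = 0.08797.

A ≈ 0.0880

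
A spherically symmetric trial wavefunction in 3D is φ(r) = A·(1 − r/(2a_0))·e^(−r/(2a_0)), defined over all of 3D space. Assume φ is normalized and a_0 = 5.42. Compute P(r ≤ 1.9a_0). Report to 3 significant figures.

With dV = 4πr²dr, the probability is ∫|φ|² dV over r ≤ 1.9a_0.
A² is fixed by ∫₀^∞ 4πr²|φ|² dr = 1, i.e. A² = (8·π·a_0^3)^(−1).
Let u = r/a_0; then A², 4π and the length scale all cancel, so P = ∫_{0}^{1.9} u^2·(1 - u/2)^2·e^(-u) du ÷ ∫_{0}^{∞} u^2·(1 - u/2)^2·e^(-u) du.
An antiderivative of u^2·(1 - u/2)^2·e^(-u) is -(u^4/4 + u^2 + 2·u + 2)·e^(-u); evaluating from 0 to 1.9 gives ≈ 0.10526, while the full integral is 2.
This evaluates to P = 0.05263.

P ≈ 0.0526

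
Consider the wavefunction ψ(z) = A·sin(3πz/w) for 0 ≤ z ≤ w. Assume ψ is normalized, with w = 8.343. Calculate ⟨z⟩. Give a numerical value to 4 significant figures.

By definition ⟨z⟩ = ∫ z |ψ(z)|² dz.
Since the A² factors cancel between numerator and denominator, ⟨z⟩ = w/2.
Putting w = 8.343 gives 4.1715.

⟨z⟩ ≈ 4.172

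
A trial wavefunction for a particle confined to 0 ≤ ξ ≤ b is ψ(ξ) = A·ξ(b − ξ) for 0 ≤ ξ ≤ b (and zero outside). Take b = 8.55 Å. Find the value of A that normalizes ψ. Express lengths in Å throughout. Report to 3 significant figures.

We need A² ∫|f|² dξ = 1, taking the integral from 0 to b.
∫|ψ|² dξ = A²·(b^5/30).
Setting this equal to 1 gives A² = 1/(b^5/30).
With b = 8.55: A² = 0.0006566 and A = 0.02562.

A ≈ 0.0256 Å^(-5/2)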